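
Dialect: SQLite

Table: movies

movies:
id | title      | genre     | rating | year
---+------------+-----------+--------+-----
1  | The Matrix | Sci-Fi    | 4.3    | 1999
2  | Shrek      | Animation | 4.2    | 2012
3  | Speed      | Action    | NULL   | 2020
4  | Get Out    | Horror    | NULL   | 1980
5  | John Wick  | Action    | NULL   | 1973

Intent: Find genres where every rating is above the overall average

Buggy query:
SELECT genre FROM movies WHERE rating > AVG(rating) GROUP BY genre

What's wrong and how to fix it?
Bug: WHERE evaluates per row before aggregation, so AVG() is unavailable

Fix: Compute the overall average in a scalar subquery and compare each group's MIN against it in HAVING

Corrected query:
SELECT genre FROM movies GROUP BY genre HAVING MIN(rating) > (SELECT AVG(rating) FROM movies)

Result:
genre 
------
Sci-Fi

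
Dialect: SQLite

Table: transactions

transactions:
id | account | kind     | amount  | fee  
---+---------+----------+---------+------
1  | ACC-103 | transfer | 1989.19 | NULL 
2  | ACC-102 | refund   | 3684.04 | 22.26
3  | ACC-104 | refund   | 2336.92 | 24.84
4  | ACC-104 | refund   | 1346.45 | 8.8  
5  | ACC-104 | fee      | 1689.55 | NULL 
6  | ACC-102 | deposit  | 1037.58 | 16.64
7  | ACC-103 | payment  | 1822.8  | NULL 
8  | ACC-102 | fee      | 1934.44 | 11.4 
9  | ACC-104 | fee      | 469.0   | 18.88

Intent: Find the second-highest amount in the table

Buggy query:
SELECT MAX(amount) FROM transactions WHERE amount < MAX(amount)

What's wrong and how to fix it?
Bug: The inner MAX is an aggregate inside WHERE, which is not allowed

Fix: Compute the overall MAX in a subquery, then take MAX of rows below it

Corrected query:
SELECT MAX(amount) FROM transactions WHERE amount < (SELECT MAX(amount) FROM transactions)

Result:
MAX(amount)
-----------
2336.92    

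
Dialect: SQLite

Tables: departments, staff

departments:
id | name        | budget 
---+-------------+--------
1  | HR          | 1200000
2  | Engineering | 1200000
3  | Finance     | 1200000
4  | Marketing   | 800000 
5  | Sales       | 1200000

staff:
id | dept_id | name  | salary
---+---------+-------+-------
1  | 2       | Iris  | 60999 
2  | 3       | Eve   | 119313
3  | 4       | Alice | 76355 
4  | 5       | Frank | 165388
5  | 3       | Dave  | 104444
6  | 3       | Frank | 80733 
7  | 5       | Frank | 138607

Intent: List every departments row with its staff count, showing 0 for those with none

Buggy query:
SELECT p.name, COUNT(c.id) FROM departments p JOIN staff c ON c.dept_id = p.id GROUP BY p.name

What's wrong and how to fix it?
Bug: INNER JOIN drops departments rows that have no matching staff rows

Fix: Switch to LEFT JOIN to retain unmatched parent rows

Corrected query:
SELECT p.name, COUNT(c.id) FROM departments p LEFT JOIN staff c ON c.dept_id = p.id GROUP BY p.name

Result:
name        | COUNT(c.id)
------------+------------
Engineering | 1          
Finance     | 3          
HR          | 0          
Marketing   | 1          
Sales       | 2          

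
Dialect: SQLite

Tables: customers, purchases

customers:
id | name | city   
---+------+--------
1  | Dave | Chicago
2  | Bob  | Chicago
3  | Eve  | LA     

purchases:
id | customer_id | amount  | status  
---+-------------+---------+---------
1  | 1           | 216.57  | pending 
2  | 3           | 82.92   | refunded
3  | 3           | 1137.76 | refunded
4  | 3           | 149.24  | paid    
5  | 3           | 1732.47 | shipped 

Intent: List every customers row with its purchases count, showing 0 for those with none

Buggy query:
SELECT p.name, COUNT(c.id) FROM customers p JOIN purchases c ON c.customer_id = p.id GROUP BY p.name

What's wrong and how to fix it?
Bug: An inner join excludes parents with zero children

Fix: Use LEFT JOIN so parents without children still appear (COUNT(c.id) gives 0)

Corrected query:
SELECT p.name, COUNT(c.id) FROM customers p LEFT JOIN purchases c ON c.customer_id = p.id GROUP BY p.name

Result:
name | COUNT(c.id)
-----+------------
Bob  | 0          
Dave | 1          
Eve  | 4          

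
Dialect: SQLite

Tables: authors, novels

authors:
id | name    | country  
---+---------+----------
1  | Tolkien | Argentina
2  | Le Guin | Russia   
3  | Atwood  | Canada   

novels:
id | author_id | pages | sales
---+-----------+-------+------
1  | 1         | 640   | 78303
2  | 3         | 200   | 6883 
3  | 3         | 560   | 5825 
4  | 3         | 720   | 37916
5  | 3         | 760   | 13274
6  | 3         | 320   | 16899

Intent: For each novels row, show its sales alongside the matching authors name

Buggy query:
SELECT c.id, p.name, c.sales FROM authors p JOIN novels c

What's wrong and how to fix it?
Bug: JOIN with no ON clause produces a cartesian product; every novels row pairs with every authors row

Fix: Specify the join condition linking the foreign key to the parent id

Corrected query:
SELECT c.id, p.name, c.sales FROM authors p JOIN novels c ON c.author_id = p.id

Result:
id | name    | sales
---+---------+------
1  | Tolkien | 78303
2  | Atwood  | 6883 
3  | Atwood  | 5825 
4  | Atwood  | 37916
5  | Atwood  | 13274
6  | Atwood  | 16899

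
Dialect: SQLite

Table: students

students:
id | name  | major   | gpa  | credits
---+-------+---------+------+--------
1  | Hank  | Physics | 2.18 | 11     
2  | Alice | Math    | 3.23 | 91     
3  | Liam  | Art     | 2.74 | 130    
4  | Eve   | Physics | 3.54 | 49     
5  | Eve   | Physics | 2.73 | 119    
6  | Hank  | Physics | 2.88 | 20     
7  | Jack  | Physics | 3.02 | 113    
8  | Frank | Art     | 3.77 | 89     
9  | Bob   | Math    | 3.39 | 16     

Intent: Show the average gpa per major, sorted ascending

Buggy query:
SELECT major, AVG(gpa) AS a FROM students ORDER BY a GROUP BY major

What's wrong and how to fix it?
Bug: GROUP BY must precede ORDER BY

Fix: Reorder: SELECT … FROM … GROUP BY … ORDER BY …

Corrected query:
SELECT major, AVG(gpa) AS a FROM students GROUP BY major ORDER BY a

Result:
major   | a    
--------+------
Physics | 2.87 
Art     | 3.255
Math    | 3.31 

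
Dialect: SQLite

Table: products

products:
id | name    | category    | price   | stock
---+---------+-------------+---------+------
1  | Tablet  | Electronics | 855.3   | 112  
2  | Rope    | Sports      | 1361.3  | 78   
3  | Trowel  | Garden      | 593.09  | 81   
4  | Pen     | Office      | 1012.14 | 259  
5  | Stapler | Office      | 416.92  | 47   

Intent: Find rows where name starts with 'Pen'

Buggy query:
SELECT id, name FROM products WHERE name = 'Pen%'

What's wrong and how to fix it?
Bug: Wildcards only work with LIKE; '=' treats '%' as a literal character

Fix: Use LIKE for wildcard pattern matching

Corrected query:
SELECT id, name FROM products WHERE name LIKE 'Pen%'

Result:
id | name
---+-----
4  | Pen 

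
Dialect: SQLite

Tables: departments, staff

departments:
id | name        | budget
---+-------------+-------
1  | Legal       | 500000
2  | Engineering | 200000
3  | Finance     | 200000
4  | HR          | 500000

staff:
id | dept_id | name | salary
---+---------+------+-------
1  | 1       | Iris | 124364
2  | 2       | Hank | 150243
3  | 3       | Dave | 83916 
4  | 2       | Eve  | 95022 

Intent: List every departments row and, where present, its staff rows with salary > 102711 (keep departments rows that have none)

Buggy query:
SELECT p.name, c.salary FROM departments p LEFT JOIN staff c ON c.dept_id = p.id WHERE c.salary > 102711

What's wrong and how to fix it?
Bug: Filtering c.salary in WHERE discards the NULL rows produced by LEFT JOIN, turning it into an inner join

Fix: Move the right-table condition into the ON clause so unmatched parents are kept

Corrected query:
SELECT p.name, c.salary FROM departments p LEFT JOIN staff c ON c.dept_id = p.id AND c.salary > 102711

Result:
name        | salary
------------+-------
Legal       | 124364
Engineering | 150243
Finance     | NULL  
HR          | NULL  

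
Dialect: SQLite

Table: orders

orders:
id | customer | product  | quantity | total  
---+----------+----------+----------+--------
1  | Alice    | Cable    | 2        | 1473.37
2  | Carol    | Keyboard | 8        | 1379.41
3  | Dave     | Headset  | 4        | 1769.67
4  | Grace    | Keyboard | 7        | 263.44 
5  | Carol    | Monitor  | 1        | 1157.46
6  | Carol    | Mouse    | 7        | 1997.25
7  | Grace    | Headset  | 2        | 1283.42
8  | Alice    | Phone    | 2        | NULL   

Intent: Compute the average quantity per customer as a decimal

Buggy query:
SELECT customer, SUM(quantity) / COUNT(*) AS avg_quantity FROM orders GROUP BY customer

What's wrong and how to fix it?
Bug: Both operands are integers, so '/' performs integer division and truncates

Fix: Cast one side to REAL so the division keeps the fractional part

Corrected query:
SELECT customer, SUM(quantity) * 1.0 / COUNT(*) AS avg_quantity FROM orders GROUP BY customer

Result:
customer | avg_quantity
---------+-------------
Alice    | 2           
Carol    | 5.333333    
Dave     | 4           
Grace    | 4.5         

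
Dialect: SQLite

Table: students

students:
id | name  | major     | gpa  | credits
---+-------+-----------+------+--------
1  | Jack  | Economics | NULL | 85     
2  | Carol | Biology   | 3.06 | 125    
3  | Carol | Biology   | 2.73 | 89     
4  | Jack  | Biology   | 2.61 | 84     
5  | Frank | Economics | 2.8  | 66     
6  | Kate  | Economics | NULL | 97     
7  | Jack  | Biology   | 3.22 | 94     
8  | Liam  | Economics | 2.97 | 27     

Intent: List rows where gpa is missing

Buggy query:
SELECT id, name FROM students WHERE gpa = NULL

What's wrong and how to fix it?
Bug: '= NULL' is always unknown in SQL three-valued logic, so no rows match

Fix: Use IS NULL to test for NULL

Corrected query:
SELECT id, name FROM students WHERE gpa IS NULL

Result:
id | name
---+-----
1  | Jack
6  | Kate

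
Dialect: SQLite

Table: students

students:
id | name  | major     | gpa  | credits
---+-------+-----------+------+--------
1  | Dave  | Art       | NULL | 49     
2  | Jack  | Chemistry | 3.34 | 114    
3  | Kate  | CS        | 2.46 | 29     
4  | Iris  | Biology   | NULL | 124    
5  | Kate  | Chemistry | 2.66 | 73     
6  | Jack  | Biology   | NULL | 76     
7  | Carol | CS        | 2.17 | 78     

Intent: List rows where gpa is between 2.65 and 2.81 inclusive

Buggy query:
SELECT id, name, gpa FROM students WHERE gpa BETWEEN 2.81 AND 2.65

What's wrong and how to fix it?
Bug: The bounds are reversed; BETWEEN a AND b requires a <= b to match anything

Fix: Swap the bounds so the smaller value comes first

Corrected query:
SELECT id, name, gpa FROM students WHERE gpa BETWEEN 2.65 AND 2.81

Result:
id | name | gpa 
---+------+-----
5  | Kate | 2.66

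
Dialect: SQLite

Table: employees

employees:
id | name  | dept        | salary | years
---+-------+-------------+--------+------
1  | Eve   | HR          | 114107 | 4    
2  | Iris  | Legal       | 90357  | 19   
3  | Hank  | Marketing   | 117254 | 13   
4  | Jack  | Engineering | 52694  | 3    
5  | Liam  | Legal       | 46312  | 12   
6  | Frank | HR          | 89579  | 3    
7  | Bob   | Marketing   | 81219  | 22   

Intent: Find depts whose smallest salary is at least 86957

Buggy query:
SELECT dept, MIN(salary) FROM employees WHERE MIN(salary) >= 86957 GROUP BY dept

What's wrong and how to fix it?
Bug: MIN() in WHERE is a misuse of aggregate

Fix: Replace WHERE with HAVING after the GROUP BY

Corrected query:
SELECT dept, MIN(salary) FROM employees GROUP BY dept HAVING MIN(salary) >= 86957

Result:
dept | MIN(salary)
-----+------------
HR   | 89579      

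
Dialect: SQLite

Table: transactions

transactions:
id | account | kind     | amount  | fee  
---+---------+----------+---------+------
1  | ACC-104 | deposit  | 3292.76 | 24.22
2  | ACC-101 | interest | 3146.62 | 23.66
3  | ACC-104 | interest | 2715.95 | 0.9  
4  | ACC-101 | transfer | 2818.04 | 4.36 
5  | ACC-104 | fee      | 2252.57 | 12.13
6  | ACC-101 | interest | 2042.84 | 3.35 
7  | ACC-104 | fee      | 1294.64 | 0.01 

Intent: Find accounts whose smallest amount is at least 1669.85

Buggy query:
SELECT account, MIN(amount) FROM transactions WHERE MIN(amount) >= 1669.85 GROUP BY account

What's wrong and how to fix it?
Bug: Aggregates like MIN are computed per group after WHERE runs

Fix: Use HAVING for the per-group MIN condition

Corrected query:
SELECT account, MIN(amount) FROM transactions GROUP BY account HAVING MIN(amount) >= 1669.85

Result:
account | MIN(amount)
--------+------------
ACC-101 | 2042.84    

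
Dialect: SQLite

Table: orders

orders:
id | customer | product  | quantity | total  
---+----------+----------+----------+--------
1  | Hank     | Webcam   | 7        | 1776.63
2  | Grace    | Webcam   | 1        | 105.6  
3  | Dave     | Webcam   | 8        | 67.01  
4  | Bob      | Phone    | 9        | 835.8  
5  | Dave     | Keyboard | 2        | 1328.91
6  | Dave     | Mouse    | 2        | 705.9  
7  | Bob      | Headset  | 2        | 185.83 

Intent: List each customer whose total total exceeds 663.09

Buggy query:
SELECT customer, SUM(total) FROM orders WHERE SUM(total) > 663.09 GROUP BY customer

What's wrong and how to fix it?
Bug: Aggregate functions cannot appear in a WHERE clause

Fix: Move the aggregate condition to a HAVING clause

Corrected query:
SELECT customer, SUM(total) FROM orders GROUP BY customer HAVING SUM(total) > 663.09

Result:
customer | SUM(total)
---------+-----------
Bob      | 1021.63   
Dave     | 2101.82   
Hank     | 1776.63   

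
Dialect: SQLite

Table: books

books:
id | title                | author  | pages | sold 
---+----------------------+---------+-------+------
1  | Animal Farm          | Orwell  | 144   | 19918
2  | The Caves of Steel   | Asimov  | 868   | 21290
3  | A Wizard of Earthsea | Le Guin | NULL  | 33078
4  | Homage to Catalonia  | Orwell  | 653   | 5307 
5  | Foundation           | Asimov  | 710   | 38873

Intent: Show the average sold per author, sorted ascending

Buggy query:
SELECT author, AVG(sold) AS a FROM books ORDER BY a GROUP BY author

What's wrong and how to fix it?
Bug: ORDER BY appears before GROUP BY; SQL clause order requires GROUP BY first

Fix: Move ORDER BY to the end, after GROUP BY

Corrected query:
SELECT author, AVG(sold) AS a FROM books GROUP BY author ORDER BY a

Result:
author  | a      
--------+--------
Orwell  | 12612.5
Asimov  | 30081.5
Le Guin | 33078  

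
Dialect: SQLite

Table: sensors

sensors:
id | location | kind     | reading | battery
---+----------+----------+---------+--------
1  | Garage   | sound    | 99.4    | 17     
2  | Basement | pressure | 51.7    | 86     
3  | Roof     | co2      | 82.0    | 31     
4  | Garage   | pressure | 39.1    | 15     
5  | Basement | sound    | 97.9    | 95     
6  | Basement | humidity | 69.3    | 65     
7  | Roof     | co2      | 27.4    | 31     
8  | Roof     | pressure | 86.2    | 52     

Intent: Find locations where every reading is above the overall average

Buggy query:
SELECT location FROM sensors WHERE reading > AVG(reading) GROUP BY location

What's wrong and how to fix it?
Bug: WHERE evaluates per row before aggregation, so AVG() is unavailable

Fix: Use a subquery for AVG and a HAVING MIN(...) filter so the condition holds for every row in the group

Corrected query:
SELECT location FROM sensors GROUP BY location HAVING MIN(reading) > (SELECT AVG(reading) FROM sensors)

Result:
(no rows)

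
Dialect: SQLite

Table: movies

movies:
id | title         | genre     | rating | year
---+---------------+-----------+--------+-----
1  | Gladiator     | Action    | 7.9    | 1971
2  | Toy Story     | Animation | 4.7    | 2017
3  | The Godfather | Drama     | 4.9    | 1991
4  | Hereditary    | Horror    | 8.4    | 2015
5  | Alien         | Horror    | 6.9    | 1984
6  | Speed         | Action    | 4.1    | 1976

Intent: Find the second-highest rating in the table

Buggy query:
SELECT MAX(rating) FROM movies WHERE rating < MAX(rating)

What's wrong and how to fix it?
Bug: MAX(rating) on the right of the comparison is an aggregate-in-WHERE error

Fix: Put the inner MAX in a scalar subquery

Corrected query:
SELECT MAX(rating) FROM movies WHERE rating < (SELECT MAX(rating) FROM movies)

Result:
MAX(rating)
-----------
7.9        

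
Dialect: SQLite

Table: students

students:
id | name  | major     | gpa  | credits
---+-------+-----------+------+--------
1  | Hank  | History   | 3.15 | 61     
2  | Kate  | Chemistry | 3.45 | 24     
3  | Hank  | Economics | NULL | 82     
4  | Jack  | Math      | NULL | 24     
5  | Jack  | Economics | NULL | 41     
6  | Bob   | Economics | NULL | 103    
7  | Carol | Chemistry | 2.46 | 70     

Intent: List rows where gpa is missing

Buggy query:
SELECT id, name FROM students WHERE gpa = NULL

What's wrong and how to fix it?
Bug: Comparing to NULL with '=' never matches; NULL = NULL is unknown, not true

Fix: Replace '= NULL' with 'IS NULL'

Corrected query:
SELECT id, name FROM students WHERE gpa IS NULL

Result:
id | name
---+-----
3  | Hank
4  | Jack
5  | Jack
6  | Bob 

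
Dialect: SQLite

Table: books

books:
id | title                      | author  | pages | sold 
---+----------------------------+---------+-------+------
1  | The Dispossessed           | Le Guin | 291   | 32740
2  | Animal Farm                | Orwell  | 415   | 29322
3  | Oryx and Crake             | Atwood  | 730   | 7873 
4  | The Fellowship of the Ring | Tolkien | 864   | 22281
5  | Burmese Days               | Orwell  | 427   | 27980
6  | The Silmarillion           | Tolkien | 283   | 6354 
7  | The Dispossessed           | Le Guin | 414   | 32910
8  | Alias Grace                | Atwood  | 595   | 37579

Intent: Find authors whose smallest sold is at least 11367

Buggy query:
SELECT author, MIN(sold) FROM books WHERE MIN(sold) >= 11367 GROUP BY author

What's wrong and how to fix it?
Bug: Aggregates like MIN are computed per group after WHERE runs

Fix: Use HAVING for the per-group MIN condition

Corrected query:
SELECT author, MIN(sold) FROM books GROUP BY author HAVING MIN(sold) >= 11367

Result:
author  | MIN(sold)
--------+----------
Le Guin | 32740    
Orwell  | 27980    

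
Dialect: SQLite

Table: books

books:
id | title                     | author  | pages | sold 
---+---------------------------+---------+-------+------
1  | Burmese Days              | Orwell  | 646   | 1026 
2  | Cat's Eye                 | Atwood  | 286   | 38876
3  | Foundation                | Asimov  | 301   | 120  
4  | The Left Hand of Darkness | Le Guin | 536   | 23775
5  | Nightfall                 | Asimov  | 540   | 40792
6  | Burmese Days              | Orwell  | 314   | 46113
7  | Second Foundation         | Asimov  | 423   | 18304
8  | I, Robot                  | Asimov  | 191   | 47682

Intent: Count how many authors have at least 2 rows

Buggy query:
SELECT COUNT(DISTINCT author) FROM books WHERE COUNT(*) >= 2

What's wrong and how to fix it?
Bug: WHERE filters individual rows, not groups, so a group-level COUNT is invalid there

Fix: Use a subquery that GROUPs and filters with HAVING, then count its rows

Corrected query:
SELECT COUNT(*) FROM (SELECT author FROM books GROUP BY author HAVING COUNT(*) >= 2)

Result:
COUNT(*)
--------
2       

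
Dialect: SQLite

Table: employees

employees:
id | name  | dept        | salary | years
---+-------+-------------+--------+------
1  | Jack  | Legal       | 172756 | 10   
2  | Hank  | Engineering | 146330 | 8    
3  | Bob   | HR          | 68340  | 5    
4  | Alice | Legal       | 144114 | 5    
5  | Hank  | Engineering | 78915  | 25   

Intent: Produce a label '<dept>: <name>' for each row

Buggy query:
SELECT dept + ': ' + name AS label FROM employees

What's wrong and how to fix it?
Bug: '+' is numeric addition; on text columns SQLite converts them to 0 instead of concatenating

Fix: Use the || operator for string concatenation

Corrected query:
SELECT dept || ': ' || name AS label FROM employees

Result:
label            
-----------------
Legal: Jack      
Engineering: Hank
HR: Bob          
Legal: Alice     
Engineering: Hank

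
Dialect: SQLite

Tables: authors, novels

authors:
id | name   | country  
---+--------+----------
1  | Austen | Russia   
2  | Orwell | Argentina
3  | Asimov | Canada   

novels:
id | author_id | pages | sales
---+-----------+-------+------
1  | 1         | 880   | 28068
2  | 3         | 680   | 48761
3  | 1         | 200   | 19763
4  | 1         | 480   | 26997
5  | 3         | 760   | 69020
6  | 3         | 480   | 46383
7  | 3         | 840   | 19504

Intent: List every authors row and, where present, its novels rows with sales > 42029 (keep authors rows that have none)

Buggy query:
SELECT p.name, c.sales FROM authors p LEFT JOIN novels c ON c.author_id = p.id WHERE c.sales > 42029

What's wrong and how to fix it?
Bug: A WHERE condition on the right-hand table after LEFT JOIN drops unmatched parents

Fix: Move the right-table condition into the ON clause so unmatched parents are kept

Corrected query:
SELECT p.name, c.sales FROM authors p LEFT JOIN novels c ON c.author_id = p.id AND c.sales > 42029

Result:
name   | sales
-------+------
Austen | NULL 
Orwell | NULL 
Asimov | 46383
Asimov | 48761
Asimov | 69020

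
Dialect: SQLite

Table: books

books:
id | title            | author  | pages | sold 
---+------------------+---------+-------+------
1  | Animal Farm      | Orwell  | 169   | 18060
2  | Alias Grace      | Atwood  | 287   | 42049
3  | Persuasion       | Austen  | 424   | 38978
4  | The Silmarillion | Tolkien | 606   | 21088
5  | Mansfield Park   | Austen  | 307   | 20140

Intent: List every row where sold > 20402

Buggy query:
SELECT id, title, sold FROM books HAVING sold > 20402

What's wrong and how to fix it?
Bug: This is a non-aggregate query (no GROUP BY, no aggregates), so in SQLite the HAVING clause is invalid here; a row-level condition belongs in WHERE

Fix: Use WHERE for row-level filtering

Corrected query:
SELECT id, title, sold FROM books WHERE sold > 20402

Result:
id | title            | sold 
---+------------------+------
2  | Alias Grace      | 42049
3  | Persuasion       | 38978
4  | The Silmarillion | 21088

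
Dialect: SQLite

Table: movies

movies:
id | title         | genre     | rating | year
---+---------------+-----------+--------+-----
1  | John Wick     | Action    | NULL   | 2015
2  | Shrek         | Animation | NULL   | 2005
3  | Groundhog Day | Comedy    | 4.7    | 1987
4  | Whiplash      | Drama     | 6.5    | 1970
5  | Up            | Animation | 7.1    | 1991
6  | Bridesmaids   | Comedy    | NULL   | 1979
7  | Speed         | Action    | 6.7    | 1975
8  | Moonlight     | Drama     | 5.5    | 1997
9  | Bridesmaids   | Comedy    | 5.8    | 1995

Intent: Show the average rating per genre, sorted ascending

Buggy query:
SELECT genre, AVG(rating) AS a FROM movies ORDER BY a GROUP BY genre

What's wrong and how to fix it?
Bug: GROUP BY must precede ORDER BY

Fix: Reorder: SELECT … FROM … GROUP BY … ORDER BY …

Corrected query:
SELECT genre, AVG(rating) AS a FROM movies GROUP BY genre ORDER BY a

Result:
genre     | a   
----------+-----
Comedy    | 5.25
Drama     | 6   
Action    | 6.7 
Animation | 7.1 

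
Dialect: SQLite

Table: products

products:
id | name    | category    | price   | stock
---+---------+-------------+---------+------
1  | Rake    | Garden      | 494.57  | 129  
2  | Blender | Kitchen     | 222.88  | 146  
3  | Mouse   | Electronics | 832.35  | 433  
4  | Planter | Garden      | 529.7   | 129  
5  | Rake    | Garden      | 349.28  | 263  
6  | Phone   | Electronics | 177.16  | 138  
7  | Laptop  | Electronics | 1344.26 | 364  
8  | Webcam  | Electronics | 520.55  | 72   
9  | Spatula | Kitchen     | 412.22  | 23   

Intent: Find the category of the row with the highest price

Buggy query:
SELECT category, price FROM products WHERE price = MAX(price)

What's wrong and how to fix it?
Bug: WHERE is evaluated per row; an aggregate over the whole table isn't defined there

Fix: Wrap MAX in a scalar subquery so WHERE compares against a single value

Corrected query:
SELECT category, price FROM products WHERE price = (SELECT MAX(price) FROM products)

Result:
category    | price  
------------+--------
Electronics | 1344.26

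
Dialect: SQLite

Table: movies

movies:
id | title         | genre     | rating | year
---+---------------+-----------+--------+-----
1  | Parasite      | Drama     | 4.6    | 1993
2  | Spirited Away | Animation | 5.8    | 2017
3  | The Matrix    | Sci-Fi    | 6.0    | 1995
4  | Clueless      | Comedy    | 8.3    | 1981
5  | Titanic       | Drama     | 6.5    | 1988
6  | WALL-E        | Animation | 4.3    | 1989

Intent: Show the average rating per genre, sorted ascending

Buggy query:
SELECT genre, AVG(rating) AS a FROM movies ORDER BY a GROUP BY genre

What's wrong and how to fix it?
Bug: GROUP BY must precede ORDER BY

Fix: Move ORDER BY to the end, after GROUP BY

Corrected query:
SELECT genre, AVG(rating) AS a FROM movies GROUP BY genre ORDER BY a

Result:
genre     | a   
----------+-----
Animation | 5.05
Drama     | 5.55
Sci-Fi    | 6   
Comedy    | 8.3 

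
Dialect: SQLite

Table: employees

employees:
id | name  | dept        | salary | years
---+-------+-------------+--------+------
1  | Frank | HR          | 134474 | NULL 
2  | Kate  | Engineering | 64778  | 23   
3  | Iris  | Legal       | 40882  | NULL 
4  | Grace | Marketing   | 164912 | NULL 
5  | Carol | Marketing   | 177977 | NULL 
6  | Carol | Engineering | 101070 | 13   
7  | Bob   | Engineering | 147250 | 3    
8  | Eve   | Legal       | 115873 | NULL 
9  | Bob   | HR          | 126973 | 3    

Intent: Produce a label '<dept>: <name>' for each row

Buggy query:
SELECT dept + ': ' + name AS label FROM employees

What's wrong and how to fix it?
Bug: '+' is numeric addition; on text columns SQLite converts them to 0 instead of concatenating

Fix: Replace + with || to concatenate text

Corrected query:
SELECT dept || ': ' || name AS label FROM employees

Result:
label             
------------------
HR: Frank         
Engineering: Kate 
Legal: Iris       
Marketing: Grace  
Marketing: Carol  
Engineering: Carol
Engineering: Bob  
Legal: Eve        
HR: Bob           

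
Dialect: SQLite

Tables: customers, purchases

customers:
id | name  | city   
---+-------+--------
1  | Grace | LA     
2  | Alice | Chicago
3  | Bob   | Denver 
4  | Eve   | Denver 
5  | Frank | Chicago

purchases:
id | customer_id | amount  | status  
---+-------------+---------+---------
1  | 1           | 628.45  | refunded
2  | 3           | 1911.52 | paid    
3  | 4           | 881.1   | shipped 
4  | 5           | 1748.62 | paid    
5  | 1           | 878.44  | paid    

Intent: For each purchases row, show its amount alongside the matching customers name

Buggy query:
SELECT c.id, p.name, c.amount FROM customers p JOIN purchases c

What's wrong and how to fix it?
Bug: Missing join condition: each purchases row is matched to all customers rows instead of just its own

Fix: Specify the join condition linking the foreign key to the parent id

Corrected query:
SELECT c.id, p.name, c.amount FROM customers p JOIN purchases c ON c.customer_id = p.id

Result:
id | name  | amount 
---+-------+--------
1  | Grace | 628.45 
2  | Bob   | 1911.52
3  | Eve   | 881.1  
4  | Frank | 1748.62
5  | Grace | 878.44 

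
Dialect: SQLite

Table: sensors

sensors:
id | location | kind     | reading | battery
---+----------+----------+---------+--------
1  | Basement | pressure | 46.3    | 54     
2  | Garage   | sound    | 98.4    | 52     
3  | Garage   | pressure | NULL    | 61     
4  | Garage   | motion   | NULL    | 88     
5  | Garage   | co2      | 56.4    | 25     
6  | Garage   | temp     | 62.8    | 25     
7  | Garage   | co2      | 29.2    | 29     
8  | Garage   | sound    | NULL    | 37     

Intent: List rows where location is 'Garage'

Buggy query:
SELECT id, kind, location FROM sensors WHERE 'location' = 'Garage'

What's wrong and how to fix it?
Bug: 'location' in single quotes is a string literal, not the column; the comparison is literal-vs-literal and never true

Fix: Reference the column as location without single quotes

Corrected query:
SELECT id, kind, location FROM sensors WHERE location = 'Garage'

Result:
id | kind     | location
---+----------+---------
2  | sound    | Garage  
3  | pressure | Garage  
4  | motion   | Garage  
5  | co2      | Garage  
6  | temp     | Garage  
7  | co2      | Garage  
8  | sound    | Garage  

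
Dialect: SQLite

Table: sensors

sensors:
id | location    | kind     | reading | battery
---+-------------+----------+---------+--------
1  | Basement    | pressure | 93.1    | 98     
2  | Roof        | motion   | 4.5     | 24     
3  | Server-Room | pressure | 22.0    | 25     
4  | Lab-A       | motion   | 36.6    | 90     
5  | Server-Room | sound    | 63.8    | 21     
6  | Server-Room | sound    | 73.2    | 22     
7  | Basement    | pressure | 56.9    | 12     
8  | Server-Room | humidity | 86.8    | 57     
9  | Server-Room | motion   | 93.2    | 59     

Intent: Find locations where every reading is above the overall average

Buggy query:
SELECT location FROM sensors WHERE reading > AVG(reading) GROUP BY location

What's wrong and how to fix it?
Bug: AVG() is an aggregate; it can't sit directly in WHERE

Fix: Compute the overall average in a scalar subquery and compare each group's MIN against it in HAVING

Corrected query:
SELECT location FROM sensors GROUP BY location HAVING MIN(reading) > (SELECT AVG(reading) FROM sensors)

Result:
(no rows)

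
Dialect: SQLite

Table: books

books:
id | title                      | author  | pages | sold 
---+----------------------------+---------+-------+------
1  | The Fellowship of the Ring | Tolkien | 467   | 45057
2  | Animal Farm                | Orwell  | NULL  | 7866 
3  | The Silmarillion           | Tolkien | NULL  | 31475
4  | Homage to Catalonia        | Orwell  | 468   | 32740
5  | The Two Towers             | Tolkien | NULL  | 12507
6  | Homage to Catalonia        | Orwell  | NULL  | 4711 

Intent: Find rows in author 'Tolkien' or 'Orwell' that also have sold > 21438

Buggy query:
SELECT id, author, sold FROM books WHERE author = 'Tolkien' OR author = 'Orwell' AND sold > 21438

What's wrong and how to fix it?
Bug: AND binds tighter than OR, so this parses as author = 'Tolkien' OR (author = 'Orwell' AND sold > 21438)

Fix: Group the OR with parentheses (or use IN), then AND the threshold

Corrected query:
SELECT id, author, sold FROM books WHERE (author = 'Tolkien' OR author = 'Orwell') AND sold > 21438

Result:
id | author  | sold 
---+---------+------
1  | Tolkien | 45057
3  | Tolkien | 31475
4  | Orwell  | 32740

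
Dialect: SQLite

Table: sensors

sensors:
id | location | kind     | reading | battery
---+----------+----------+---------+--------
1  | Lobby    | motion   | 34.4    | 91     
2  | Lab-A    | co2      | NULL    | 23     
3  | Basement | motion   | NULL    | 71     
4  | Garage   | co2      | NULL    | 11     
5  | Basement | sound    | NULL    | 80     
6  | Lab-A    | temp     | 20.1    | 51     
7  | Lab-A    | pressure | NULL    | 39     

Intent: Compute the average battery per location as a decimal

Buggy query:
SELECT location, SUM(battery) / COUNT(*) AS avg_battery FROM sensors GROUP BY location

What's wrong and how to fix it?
Bug: SUM(battery) and COUNT(*) are both integers; the division truncates the fractional part

Fix: Cast one side to REAL so the division keeps the fractional part

Corrected query:
SELECT location, SUM(battery) * 1.0 / COUNT(*) AS avg_battery FROM sensors GROUP BY location

Result:
location | avg_battery
---------+------------
Basement | 75.5       
Garage   | 11         
Lab-A    | 37.666667  
Lobby    | 91         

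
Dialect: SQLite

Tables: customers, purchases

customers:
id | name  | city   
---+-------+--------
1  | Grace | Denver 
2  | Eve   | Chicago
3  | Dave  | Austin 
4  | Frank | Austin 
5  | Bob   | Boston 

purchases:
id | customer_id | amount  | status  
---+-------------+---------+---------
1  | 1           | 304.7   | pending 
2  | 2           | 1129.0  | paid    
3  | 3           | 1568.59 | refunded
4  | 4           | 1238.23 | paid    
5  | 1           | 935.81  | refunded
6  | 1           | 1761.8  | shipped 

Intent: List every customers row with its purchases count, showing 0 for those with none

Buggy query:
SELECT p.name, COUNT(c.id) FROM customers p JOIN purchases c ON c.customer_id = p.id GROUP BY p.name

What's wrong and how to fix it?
Bug: INNER JOIN drops customers rows that have no matching purchases rows

Fix: Use LEFT JOIN so parents without children still appear (COUNT(c.id) gives 0)

Corrected query:
SELECT p.name, COUNT(c.id) FROM customers p LEFT JOIN purchases c ON c.customer_id = p.id GROUP BY p.name

Result:
name  | COUNT(c.id)
------+------------
Bob   | 0          
Dave  | 1          
Eve   | 1          
Frank | 1          
Grace | 3          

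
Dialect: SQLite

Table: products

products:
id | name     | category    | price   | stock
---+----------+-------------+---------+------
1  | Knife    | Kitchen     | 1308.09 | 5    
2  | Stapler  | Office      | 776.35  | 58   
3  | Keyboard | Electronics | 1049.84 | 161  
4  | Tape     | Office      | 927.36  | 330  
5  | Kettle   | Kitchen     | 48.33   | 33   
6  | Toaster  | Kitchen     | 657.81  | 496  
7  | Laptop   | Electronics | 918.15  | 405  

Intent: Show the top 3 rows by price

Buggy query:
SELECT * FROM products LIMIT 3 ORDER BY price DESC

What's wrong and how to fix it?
Bug: ORDER BY cannot follow LIMIT; LIMIT is the final clause

Fix: Sort with ORDER BY, then apply LIMIT

Corrected query:
SELECT * FROM products ORDER BY price DESC LIMIT 3

Result:
id | name     | category    | price   | stock
---+----------+-------------+---------+------
1  | Knife    | Kitchen     | 1308.09 | 5    
3  | Keyboard | Electronics | 1049.84 | 161  
4  | Tape     | Office      | 927.36  | 330  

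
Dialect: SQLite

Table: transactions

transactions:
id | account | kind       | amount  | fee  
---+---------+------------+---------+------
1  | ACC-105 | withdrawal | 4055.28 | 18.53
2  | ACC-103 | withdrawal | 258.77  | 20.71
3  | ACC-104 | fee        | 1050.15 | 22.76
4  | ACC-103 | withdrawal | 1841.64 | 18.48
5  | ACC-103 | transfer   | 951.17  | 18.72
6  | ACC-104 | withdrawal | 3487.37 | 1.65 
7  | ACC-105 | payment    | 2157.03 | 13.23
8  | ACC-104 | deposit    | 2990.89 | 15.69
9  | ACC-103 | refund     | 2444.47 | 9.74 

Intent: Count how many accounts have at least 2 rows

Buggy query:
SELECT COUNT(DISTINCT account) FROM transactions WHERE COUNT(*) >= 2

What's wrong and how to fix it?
Bug: WHERE filters individual rows, not groups, so a group-level COUNT is invalid there

Fix: Use a subquery that GROUPs and filters with HAVING, then count its rows

Corrected query:
SELECT COUNT(*) FROM (SELECT account FROM transactions GROUP BY account HAVING COUNT(*) >= 2)

Result:
COUNT(*)
--------
3       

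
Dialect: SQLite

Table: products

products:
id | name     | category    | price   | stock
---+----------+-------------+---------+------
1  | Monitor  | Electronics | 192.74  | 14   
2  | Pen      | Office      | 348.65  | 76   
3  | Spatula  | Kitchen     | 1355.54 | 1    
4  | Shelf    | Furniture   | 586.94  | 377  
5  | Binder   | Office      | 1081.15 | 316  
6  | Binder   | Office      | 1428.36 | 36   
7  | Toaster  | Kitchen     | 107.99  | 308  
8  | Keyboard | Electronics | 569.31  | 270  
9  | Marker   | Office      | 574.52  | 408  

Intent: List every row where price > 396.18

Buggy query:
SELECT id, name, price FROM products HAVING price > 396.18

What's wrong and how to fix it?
Bug: HAVING filters the output of aggregation, but this query has no GROUP BY and no aggregate functions, so SQLite rejects it (HAVING clause on a non-aggregate query); the condition here is per row

Fix: Replace HAVING with WHERE since the condition applies to individual rows

Corrected query:
SELECT id, name, price FROM products WHERE price > 396.18

Result:
id | name     | price  
---+----------+--------
3  | Spatula  | 1355.54
4  | Shelf    | 586.94 
5  | Binder   | 1081.15
6  | Binder   | 1428.36
8  | Keyboard | 569.31 
9  | Marker   | 574.52 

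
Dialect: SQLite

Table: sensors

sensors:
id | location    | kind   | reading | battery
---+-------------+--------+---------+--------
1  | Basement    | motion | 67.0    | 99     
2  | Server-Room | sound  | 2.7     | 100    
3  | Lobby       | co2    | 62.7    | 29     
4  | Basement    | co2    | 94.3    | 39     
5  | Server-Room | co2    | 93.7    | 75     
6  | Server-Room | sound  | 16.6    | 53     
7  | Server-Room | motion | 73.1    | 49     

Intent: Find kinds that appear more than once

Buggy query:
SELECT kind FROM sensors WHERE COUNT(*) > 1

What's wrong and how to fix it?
Bug: COUNT(*) is an aggregate and cannot be used in WHERE

Fix: Group first, then use HAVING for the count condition

Corrected query:
SELECT kind FROM sensors GROUP BY kind HAVING COUNT(*) > 1

Result:
kind  
------
co2   
motion
sound 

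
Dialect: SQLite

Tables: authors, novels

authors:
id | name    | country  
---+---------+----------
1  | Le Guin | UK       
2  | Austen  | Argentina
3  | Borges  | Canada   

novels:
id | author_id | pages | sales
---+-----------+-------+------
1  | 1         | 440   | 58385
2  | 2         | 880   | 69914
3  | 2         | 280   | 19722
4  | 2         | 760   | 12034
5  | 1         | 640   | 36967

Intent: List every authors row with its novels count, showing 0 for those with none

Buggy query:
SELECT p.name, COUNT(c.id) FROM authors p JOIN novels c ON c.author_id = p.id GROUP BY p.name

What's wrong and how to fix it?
Bug: INNER JOIN drops authors rows that have no matching novels rows

Fix: Switch to LEFT JOIN to retain unmatched parent rows

Corrected query:
SELECT p.name, COUNT(c.id) FROM authors p LEFT JOIN novels c ON c.author_id = p.id GROUP BY p.name

Result:
name    | COUNT(c.id)
--------+------------
Austen  | 3          
Borges  | 0          
Le Guin | 2          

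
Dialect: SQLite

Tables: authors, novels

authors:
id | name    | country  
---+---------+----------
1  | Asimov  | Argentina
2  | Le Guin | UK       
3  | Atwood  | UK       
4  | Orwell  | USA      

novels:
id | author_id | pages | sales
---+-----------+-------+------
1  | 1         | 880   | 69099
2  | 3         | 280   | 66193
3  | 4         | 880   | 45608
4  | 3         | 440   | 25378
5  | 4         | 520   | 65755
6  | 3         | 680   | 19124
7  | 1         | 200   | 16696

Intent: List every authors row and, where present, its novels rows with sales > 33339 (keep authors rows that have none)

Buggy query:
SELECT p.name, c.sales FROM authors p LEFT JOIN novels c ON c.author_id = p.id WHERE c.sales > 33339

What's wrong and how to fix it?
Bug: A WHERE condition on the right-hand table after LEFT JOIN drops unmatched parents

Fix: Move the right-table condition into the ON clause so unmatched parents are kept

Corrected query:
SELECT p.name, c.sales FROM authors p LEFT JOIN novels c ON c.author_id = p.id AND c.sales > 33339

Result:
name    | sales
--------+------
Asimov  | 69099
Le Guin | NULL 
Atwood  | 66193
Orwell  | 45608
Orwell  | 65755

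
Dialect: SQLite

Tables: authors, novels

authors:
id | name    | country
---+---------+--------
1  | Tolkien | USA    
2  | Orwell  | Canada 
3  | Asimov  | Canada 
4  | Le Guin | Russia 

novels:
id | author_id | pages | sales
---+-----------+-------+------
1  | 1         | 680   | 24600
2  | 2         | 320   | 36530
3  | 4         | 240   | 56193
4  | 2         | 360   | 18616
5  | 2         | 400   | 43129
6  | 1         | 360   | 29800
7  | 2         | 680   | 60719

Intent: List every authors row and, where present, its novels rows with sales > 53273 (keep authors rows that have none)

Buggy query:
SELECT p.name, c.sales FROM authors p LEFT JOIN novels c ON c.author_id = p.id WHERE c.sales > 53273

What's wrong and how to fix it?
Bug: A WHERE condition on the right-hand table after LEFT JOIN drops unmatched parents

Fix: Put 'c.sales > 53273' in the JOIN's ON clause instead of WHERE

Corrected query:
SELECT p.name, c.sales FROM authors p LEFT JOIN novels c ON c.author_id = p.id AND c.sales > 53273

Result:
name    | sales
--------+------
Tolkien | NULL 
Orwell  | 60719
Asimov  | NULL 
Le Guin | 56193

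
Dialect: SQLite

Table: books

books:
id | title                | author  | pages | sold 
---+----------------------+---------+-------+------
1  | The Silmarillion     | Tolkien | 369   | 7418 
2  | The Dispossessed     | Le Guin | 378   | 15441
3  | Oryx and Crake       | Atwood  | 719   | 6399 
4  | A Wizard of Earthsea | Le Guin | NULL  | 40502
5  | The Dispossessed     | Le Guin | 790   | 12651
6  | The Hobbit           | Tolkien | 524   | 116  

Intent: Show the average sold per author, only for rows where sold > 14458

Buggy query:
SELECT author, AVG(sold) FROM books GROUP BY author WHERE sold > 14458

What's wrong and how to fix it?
Bug: WHERE cannot follow GROUP BY

Fix: Place WHERE between FROM and GROUP BY

Corrected query:
SELECT author, AVG(sold) FROM books WHERE sold > 14458 GROUP BY author

Result:
author  | AVG(sold)
--------+----------
Le Guin | 27971.5  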